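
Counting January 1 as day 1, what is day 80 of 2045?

Mar 21, 2045

Jan has 31 days (80 − 31 = 49 remain).
Feb has 28 days (49 − 28 = 21 remain).
21 into Mar → Mar 21.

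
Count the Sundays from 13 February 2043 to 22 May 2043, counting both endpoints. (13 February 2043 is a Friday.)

14

13 February 2043 is a Friday; the first Sunday on or after it is 15 February 2043 (2 days later).
From 15 February 2043 to 22 May 2043: 13 + 31 + 30 + 22 = 96 days (rest of February, March, April, May).
96 ÷ 7 = 13 full weeks with remainder 5, so 13 more Sundays after the first → 14.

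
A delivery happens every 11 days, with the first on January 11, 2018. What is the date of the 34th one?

The 34th occurrence is 33 intervals after the first: 33 × 11 = 363 days after January 11, 2018.
January has 31 days — 20 days to the end of January leaves 343.
February has 28 days (315 left).
March has 31 days (284 left).
April has 30 days (254 left).
May has 31 days (223 left).
June has 30 days (193 left).
July has 31 days (162 left).
August has 31 days (131 left).
September has 30 days (101 left).
October has 31 days (70 left).
November has 30 days (40 left).
December has 31 days (9 left).
9 days into January → January 9, 2019.

January 9, 2019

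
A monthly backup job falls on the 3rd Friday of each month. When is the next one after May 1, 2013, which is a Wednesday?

May 2013 starts on a Wednesday; its first Friday is the 3rd, so the 3rd Friday is the 17th — May 17, 2013.
May 17, 2013 is after May 1, 2013, so that is the next one.

May 17, 2013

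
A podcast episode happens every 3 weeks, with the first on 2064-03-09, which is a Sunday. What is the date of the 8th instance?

The 8th occurrence is 7 intervals after the first: 7 × 21 = 147 days after 2064-03-09.
March has 31 days — 22 days to the end of March leaves 125.
April has 30 days (95 left).
May has 31 days (64 left).
June has 30 days (34 left).
July has 31 days (3 left).
3 days into August → 2064-08-03.

2064-08-03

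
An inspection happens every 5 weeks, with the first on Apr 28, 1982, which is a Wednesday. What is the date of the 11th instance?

Apr 13, 1983

The 11th occurrence is 10 intervals after the first: 10 × 35 = 350 days after Apr 28, 1982.
Apr has 30 days — 2 days to the end of Apr leaves 348.
May has 31 days (317 left).
Jun has 30 days (287 left).
Jul has 31 days (256 left).
Aug has 31 days (225 left).
Sep has 30 days (195 left).
Oct has 31 days (164 left).
Nov has 30 days (134 left).
Dec has 31 days (103 left).
Jan has 31 days (72 left).
Feb has 28 days (44 left).
Mar has 31 days (13 left).
13 days into Apr → Apr 13, 1983.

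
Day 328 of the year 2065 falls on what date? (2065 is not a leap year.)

January has 31 days (328 − 31 = 297 remain).
February has 28 days (297 − 28 = 269 remain).
March has 31 days (269 − 31 = 238 remain).
April has 30 days (238 − 30 = 208 remain).
May has 31 days (208 − 31 = 177 remain).
June has 30 days (177 − 30 = 147 remain).
July has 31 days (147 − 31 = 116 remain).
August has 31 days (116 − 31 = 85 remain).
September has 30 days (85 − 30 = 55 remain).
October has 31 days (55 − 31 = 24 remain).
24 into November → November 24.

2065-11-24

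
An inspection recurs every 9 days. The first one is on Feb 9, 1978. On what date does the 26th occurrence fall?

The 26th occurrence is 25 intervals after the first: 25 × 9 = 225 days after Feb 9, 1978.
Feb has 28 days — 19 days to the end of Feb leaves 206.
Mar has 31 days (175 left).
Apr has 30 days (145 left).
May has 31 days (114 left).
Jun has 30 days (84 left).
Jul has 31 days (53 left).
Aug has 31 days (22 left).
22 days into Sep → Sep 22, 1978.

Sep 22, 1978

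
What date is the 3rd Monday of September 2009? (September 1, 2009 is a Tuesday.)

September 2009 begins on a Tuesday, so the first Monday is September 7 (6 days later).
The 3rd Monday is 2 weeks later: 7 + 14 = 21.

September 21, 2009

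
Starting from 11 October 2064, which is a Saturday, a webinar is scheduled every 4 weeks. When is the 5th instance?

The 5th occurrence is 4 intervals after the first: 4 × 28 = 112 days after 11 October 2064.
October has 31 days — 20 days to the end of October leaves 92.
November has 30 days (62 left).
December has 31 days (31 left).
31 days into January → 31 January 2065.

31 January 2065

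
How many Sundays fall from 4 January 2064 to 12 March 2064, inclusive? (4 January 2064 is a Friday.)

4 January 2064 is a Friday; the first Sunday on or after it is 6 January 2064 (2 days later).
From 6 January 2064 to 12 March 2064: 25 + 29 + 12 = 66 days (rest of January, February, March).
66 ÷ 7 = 9 full weeks with remainder 3, so 9 more Sundays after the first → 10.

10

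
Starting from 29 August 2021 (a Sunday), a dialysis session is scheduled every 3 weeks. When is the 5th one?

The 5th occurrence is 4 intervals after the first: 4 × 21 = 84 days after 29 August 2021.
August has 31 days — 2 days to the end of August leaves 82.
September has 30 days (52 left).
October has 31 days (21 left).
21 days into November → 21 November 2021.

21 November 2021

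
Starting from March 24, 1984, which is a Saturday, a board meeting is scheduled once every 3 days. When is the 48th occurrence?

August 12, 1984

The 48th occurrence is 47 intervals after the first: 47 × 3 = 141 days after March 24, 1984.
March has 31 days — 7 days to the end of March leaves 134.
April has 30 days (104 left).
May has 31 days (73 left).
June has 30 days (43 left).
July has 31 days (12 left).
12 days into August → August 12, 1984.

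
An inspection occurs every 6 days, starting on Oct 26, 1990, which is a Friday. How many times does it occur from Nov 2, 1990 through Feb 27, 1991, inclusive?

19

Occurrences land 6·i days after Oct 26, 1990 for i = 0, 1, 2, …
Nov 2, 1990 is 7 days after the start; 7 ÷ 6 = 1 remainder 1; since the remainder is 1, round up to i = 2. First occurrence in the window: #3 on Nov 7, 1990 (2×6 = 12 days in).
Feb 27, 1991 is 124 days after the start; 124 ÷ 6 = 20 remainder 4. Last occurrence in the window: #21 on Feb 23, 1991.
Occurrences #3 through #21: 19 in total.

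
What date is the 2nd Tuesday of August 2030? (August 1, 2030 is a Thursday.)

August 2030 begins on a Thursday, so the first Tuesday is August 6 (5 days later).
The 2nd Tuesday is 1 weeks later: 6 + 7 = 13.

August 13, 2030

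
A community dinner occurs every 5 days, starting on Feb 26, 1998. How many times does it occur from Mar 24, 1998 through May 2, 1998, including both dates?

8

Occurrences land 5·i days after Feb 26, 1998 for i = 0, 1, 2, …
Mar 24, 1998 is 26 days after the start; 26 ÷ 5 = 5 remainder 1; since the remainder is 1, round up to i = 6. First occurrence in the window: #7 on Mar 28, 1998 (6×5 = 30 days in).
May 2, 1998 is 65 days after the start; 65 ÷ 5 = 13 remainder 0. Last occurrence in the window: #14 on May 2, 1998.
Occurrences #7 through #14: 8 in total.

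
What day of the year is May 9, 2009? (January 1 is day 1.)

129

Days in months before May: 31 + 28 + 31 + 30 = 120.
Plus 9 days into May → day 129.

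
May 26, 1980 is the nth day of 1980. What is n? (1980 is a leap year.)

147

Days in months before May: 31 + 29 + 31 + 30 = 121.
Plus 26 days into May → day 147.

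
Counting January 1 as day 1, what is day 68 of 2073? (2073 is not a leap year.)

9 March 2073

January has 31 days (68 − 31 = 37 remain).
February has 28 days (37 − 28 = 9 remain).
9 into March → March 9.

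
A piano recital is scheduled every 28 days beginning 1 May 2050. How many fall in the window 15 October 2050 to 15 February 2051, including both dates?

Occurrences land 28·i days after 1 May 2050 for i = 0, 1, 2, …
15 October 2050 is 167 days after the start; 167 ÷ 28 = 5 remainder 27; since the remainder is 27, round up to i = 6. First occurrence in the window: #7 on 16 October 2050 (6×28 = 168 days in).
15 February 2051 is 290 days after the start; 290 ÷ 28 = 10 remainder 10. Last occurrence in the window: #11 on 5 February 2051.
Occurrences #7 through #11: 5 in total.

5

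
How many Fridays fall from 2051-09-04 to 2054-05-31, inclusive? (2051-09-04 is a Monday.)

2051-09-04 is a Monday; the first Friday on or after it is 2051-09-08 (4 days later).
From 2051-09-08 to 2054-05-31: 114 + 366 + 365 + 151 = 996 days (rest of 2051, 2052, 2053, to 2054-05-31 in 2054).
996 ÷ 7 = 142 full weeks with remainder 2, so 142 more Fridays after the first → 143.

143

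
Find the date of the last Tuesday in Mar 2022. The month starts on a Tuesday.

Mar 2022 begins on a Tuesday, so the first Tuesday is Mar 1.
Mar 2022 has 31 days. Adding weeks: 1, 8, 15, 22, 29 — the last one ≤ 31 is the 29th.

Mar 29, 2022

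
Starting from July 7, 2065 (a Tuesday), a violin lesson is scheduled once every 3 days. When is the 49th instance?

November 28, 2065

The 49th occurrence is 48 intervals after the first: 48 × 3 = 144 days after July 7, 2065.
July has 31 days — 24 days to the end of July leaves 120.
August has 31 days (89 left).
September has 30 days (59 left).
October has 31 days (28 left).
28 days into November → November 28, 2065.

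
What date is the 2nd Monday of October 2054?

12 October 2054

October 2054 begins on a Thursday, so the first Monday is October 5 (4 days later).
The 2nd Monday is 1 weeks later: 5 + 7 = 12.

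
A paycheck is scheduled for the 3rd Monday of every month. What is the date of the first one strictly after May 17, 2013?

May 2013 starts on a Wednesday; its first Monday is the 6th, so the 3rd Monday is the 20th — May 20, 2013.
May 20, 2013 is after May 17, 2013, so that is the next one.

May 20, 2013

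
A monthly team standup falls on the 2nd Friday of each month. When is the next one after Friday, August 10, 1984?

August 1984 starts on a Wednesday; its first Friday is the 3rd, so the 2nd Friday is the 10th — August 10, 1984.
That is not after August 10, 1984, so look at September 1984.
September 1984 starts on a Saturday; its first Friday is the 7th, so the 2nd Friday is the 14th — September 14, 1984.

September 14, 1984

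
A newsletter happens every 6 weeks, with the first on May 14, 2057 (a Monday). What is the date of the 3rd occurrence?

The 3rd occurrence is 2 intervals after the first: 2 × 42 = 84 days after May 14, 2057.
May has 31 days — 17 days to the end of May leaves 67.
June has 30 days (37 left).
July has 31 days (6 left).
6 days into August → August 6, 2057.

August 6, 2057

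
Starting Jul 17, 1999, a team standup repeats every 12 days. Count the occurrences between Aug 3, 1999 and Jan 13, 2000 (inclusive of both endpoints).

Occurrences land 12·i days after Jul 17, 1999 for i = 0, 1, 2, …
Aug 3, 1999 is 17 days after the start; 17 ÷ 12 = 1 remainder 5; since the remainder is 5, round up to i = 2. First occurrence in the window: #3 on Aug 10, 1999 (2×12 = 24 days in).
Jan 13, 2000 is 180 days after the start; 180 ÷ 12 = 15 remainder 0. Last occurrence in the window: #16 on Jan 13, 2000.
Occurrences #3 through #16: 14 in total.

14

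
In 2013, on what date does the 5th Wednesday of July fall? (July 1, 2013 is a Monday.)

July 2013 begins on a Monday, so the first Wednesday is July 3 (2 days later).
The 5th Wednesday is 4 weeks later: 3 + 28 = 31.

July 31, 2013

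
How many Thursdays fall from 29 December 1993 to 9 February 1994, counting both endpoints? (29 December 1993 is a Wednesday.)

6

29 December 1993 is a Wednesday; the first Thursday on or after it is 30 December 1993 (1 day later).
From 30 December 1993 to 9 February 1994: 1 + 31 + 9 = 41 days (rest of December, January, February).
41 ÷ 7 = 5 full weeks with remainder 6, so 5 more Thursdays after the first → 6.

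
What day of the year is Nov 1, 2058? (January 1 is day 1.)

305

Days in months before Nov: 31 + 28 + 31 + 30 + 31 + 30 + 31 + 31 + 30 + 31 = 304.
Plus 1 day into Nov → day 305.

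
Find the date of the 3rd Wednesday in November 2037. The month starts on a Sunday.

November 2037 begins on a Sunday, so the first Wednesday is November 4 (3 days later).
The 3rd Wednesday is 2 weeks later: 4 + 14 = 18.

18 November 2037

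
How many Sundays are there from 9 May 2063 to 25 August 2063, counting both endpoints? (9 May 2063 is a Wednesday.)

15

9 May 2063 is a Wednesday; the first Sunday on or after it is 13 May 2063 (4 days later).
From 13 May 2063 to 25 August 2063: 18 + 30 + 31 + 25 = 104 days (rest of May, June, July, August).
104 ÷ 7 = 14 full weeks with remainder 6, so 14 more Sundays after the first → 15.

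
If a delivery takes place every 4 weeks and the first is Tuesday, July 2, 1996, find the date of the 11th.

April 8, 1997

The 11th occurrence is 10 intervals after the first: 10 × 28 = 280 days after July 2, 1996.
July has 31 days — 29 days to the end of July leaves 251.
August has 31 days (220 left).
September has 30 days (190 left).
October has 31 days (159 left).
November has 30 days (129 left).
December has 31 days (98 left).
January has 31 days (67 left).
February has 28 days (39 left).
March has 31 days (8 left).
8 days into April → April 8, 1997.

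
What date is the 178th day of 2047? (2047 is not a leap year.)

Jan has 31 days (178 − 31 = 147 remain).
Feb has 28 days (147 − 28 = 119 remain).
Mar has 31 days (119 − 31 = 88 remain).
Apr has 30 days (88 − 30 = 58 remain).
May has 31 days (58 − 31 = 27 remain).
27 into Jun → Jun 27.

Jun 27, 2047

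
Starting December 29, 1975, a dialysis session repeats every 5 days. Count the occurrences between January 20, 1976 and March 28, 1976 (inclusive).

14

Occurrences land 5·i days after December 29, 1975 for i = 0, 1, 2, …
January 20, 1976 is 22 days after the start; 22 ÷ 5 = 4 remainder 2; since the remainder is 2, round up to i = 5. First occurrence in the window: #6 on January 23, 1976 (5×5 = 25 days in).
March 28, 1976 is 90 days after the start; 90 ÷ 5 = 18 remainder 0. Last occurrence in the window: #19 on March 28, 1976.
Occurrences #6 through #19: 14 in total.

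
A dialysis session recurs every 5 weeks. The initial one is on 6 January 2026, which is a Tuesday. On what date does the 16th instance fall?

The 16th occurrence is 15 intervals after the first: 15 × 35 = 525 days after 6 January 2026.
January has 31 days — 25 days to the end of January leaves 500.
From end of January to end of 2026 is 334 days (166 left).
January has 31 days (135 left).
February has 28 days (107 left).
March has 31 days (76 left).
April has 30 days (46 left).
May has 31 days (15 left).
15 days into June → 15 June 2027.

15 June 2027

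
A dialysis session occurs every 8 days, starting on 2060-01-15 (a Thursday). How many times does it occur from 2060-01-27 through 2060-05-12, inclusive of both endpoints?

Occurrences land 8·i days after 2060-01-15 for i = 0, 1, 2, …
2060-01-27 is 12 days after the start; 12 ÷ 8 = 1 remainder 4; since the remainder is 4, round up to i = 2. First occurrence in the window: #3 on 2060-01-31 (2×8 = 16 days in).
2060-05-12 is 118 days after the start; 118 ÷ 8 = 14 remainder 6. Last occurrence in the window: #15 on 2060-05-06.
Occurrences #3 through #15: 13 in total.

13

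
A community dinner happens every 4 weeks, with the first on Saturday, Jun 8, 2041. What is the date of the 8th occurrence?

Dec 21, 2041

The 8th occurrence is 7 intervals after the first: 7 × 28 = 196 days after Jun 8, 2041.
Jun has 30 days — 22 days to the end of Jun leaves 174.
Jul has 31 days (143 left).
Aug has 31 days (112 left).
Sep has 30 days (82 left).
Oct has 31 days (51 left).
Nov has 30 days (21 left).
21 days into Dec → Dec 21, 2041.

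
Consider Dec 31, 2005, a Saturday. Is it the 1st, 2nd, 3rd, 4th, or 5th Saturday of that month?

5th

Day 31 falls in week ⌈31/7⌉ of the month.
Days 1–7 hold the 1st Saturday, 8–14 the 2nd, 15–21 the 3rd, 22–28 the 4th, 29–31 the 5th.
31 is in the range for the 5th.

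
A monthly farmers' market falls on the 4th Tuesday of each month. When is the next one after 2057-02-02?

2057-02-27

February 2057 starts on a Thursday; its first Tuesday is the 6th, so the 4th Tuesday is the 27th — 2057-02-27.
2057-02-27 is after 2057-02-02, so that is the next one.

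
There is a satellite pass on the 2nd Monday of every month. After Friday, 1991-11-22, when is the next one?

1991-12-09

November 1991 starts on a Friday; its first Monday is the 4th, so the 2nd Monday is the 11th — 1991-11-11.
That is not after 1991-11-22, so look at December 1991.
December 1991 starts on a Sunday; its first Monday is the 2nd, so the 2nd Monday is the 9th — 1991-12-09.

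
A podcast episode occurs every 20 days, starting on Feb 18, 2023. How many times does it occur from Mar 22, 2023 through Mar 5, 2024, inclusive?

Occurrences land 20·i days after Feb 18, 2023 for i = 0, 1, 2, …
Mar 22, 2023 is 32 days after the start; 32 ÷ 20 = 1 remainder 12; since the remainder is 12, round up to i = 2. First occurrence in the window: #3 on Mar 30, 2023 (2×20 = 40 days in).
Mar 5, 2024 is 381 days after the start; 381 ÷ 20 = 19 remainder 1. Last occurrence in the window: #20 on Mar 4, 2024.
Occurrences #3 through #20: 18 in total.

18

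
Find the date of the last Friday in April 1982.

30 April 1982

April 1982 begins on a Thursday, so the first Friday is April 2 (1 day later).
April 1982 has 30 days. Adding weeks: 2, 9, 16, 23, 30 — the last one ≤ 30 is the 30th.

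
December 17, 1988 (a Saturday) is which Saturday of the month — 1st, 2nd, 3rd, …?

Day 17 falls in week ⌈17/7⌉ of the month.
Days 1–7 hold the 1st Saturday, 8–14 the 2nd, 15–21 the 3rd, 22–28 the 4th, 29–31 the 5th.
17 is in the range for the 3rd.

3rd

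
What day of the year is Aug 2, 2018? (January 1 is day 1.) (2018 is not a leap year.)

214

Days in months before Aug: 31 + 28 + 31 + 30 + 31 + 30 + 31 = 212.
Plus 2 days into Aug → day 214.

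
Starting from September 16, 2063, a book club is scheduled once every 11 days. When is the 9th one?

December 13, 2063

The 9th occurrence is 8 intervals after the first: 8 × 11 = 88 days after September 16, 2063.
September has 30 days — 14 days to the end of September leaves 74.
October has 31 days (43 left).
November has 30 days (13 left).
13 days into December → December 13, 2063.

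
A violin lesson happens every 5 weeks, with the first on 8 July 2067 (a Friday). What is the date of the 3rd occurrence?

The 3rd occurrence is 2 intervals after the first: 2 × 35 = 70 days after 8 July 2067.
July has 31 days — 23 days to the end of July leaves 47.
August has 31 days (16 left).
16 days into September → 16 September 2067.

16 September 2067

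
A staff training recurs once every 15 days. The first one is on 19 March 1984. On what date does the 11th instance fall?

16 August 1984

The 11th occurrence is 10 intervals after the first: 10 × 15 = 150 days after 19 March 1984.
March has 31 days — 12 days to the end of March leaves 138.
April has 30 days (108 left).
May has 31 days (77 left).
June has 30 days (47 left).
July has 31 days (16 left).
16 days into August → 16 August 1984.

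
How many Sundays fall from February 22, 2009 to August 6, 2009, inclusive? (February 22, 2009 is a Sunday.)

February 22, 2009 is a Sunday; the first Sunday on or after it is February 22, 2009.
From February 22, 2009 to August 6, 2009: 6 + 31 + 30 + 31 + 30 + 31 + 6 = 165 days (rest of February, March, April, May, June, July, August).
165 ÷ 7 = 23 full weeks with remainder 4, so 23 more Sundays after the first → 24.

24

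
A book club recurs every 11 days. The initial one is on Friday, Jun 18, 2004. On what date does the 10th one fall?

Sep 25, 2004

The 10th occurrence is 9 intervals after the first: 9 × 11 = 99 days after Jun 18, 2004.
Jun has 30 days — 12 days to the end of Jun leaves 87.
Jul has 31 days (56 left).
Aug has 31 days (25 left).
25 days into Sep → Sep 25, 2004.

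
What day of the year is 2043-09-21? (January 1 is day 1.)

Days in months before September: 31 + 28 + 31 + 30 + 31 + 30 + 31 + 31 = 243.
Plus 21 days into September → day 264.

264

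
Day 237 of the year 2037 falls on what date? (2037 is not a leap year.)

Aug 25, 2037

Jan has 31 days (237 − 31 = 206 remain).
Feb has 28 days (206 − 28 = 178 remain).
Mar has 31 days (178 − 31 = 147 remain).
Apr has 30 days (147 − 30 = 117 remain).
May has 31 days (117 − 31 = 86 remain).
Jun has 30 days (86 − 30 = 56 remain).
Jul has 31 days (56 − 31 = 25 remain).
25 into Aug → Aug 25.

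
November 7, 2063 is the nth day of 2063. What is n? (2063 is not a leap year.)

311

Days in months before November: 31 + 28 + 31 + 30 + 31 + 30 + 31 + 31 + 30 + 31 = 304.
Plus 7 days into November → day 311.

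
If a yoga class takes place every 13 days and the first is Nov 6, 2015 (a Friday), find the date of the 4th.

The 4th occurrence is 3 intervals after the first: 3 × 13 = 39 days after Nov 6, 2015.
Nov has 30 days — 24 days to the end of Nov leaves 15.
15 days into Dec → Dec 15, 2015.

Dec 15, 2015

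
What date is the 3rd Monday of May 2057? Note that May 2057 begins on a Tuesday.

2057-05-21

May 2057 begins on a Tuesday, so the first Monday is May 7 (6 days later).
The 3rd Monday is 2 weeks later: 7 + 14 = 21.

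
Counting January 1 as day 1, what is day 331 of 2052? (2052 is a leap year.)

2052-11-26

January has 31 days (331 − 31 = 300 remain).
February has 29 days (300 − 29 = 271 remain).
March has 31 days (271 − 31 = 240 remain).
April has 30 days (240 − 30 = 210 remain).
May has 31 days (210 − 31 = 179 remain).
June has 30 days (179 − 30 = 149 remain).
July has 31 days (149 − 31 = 118 remain).
August has 31 days (118 − 31 = 87 remain).
September has 30 days (87 − 30 = 57 remain).
October has 31 days (57 − 31 = 26 remain).
26 into November → November 26.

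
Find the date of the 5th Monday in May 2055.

The first Monday of May 2055 is May 3.
The 5th Monday is 4 weeks later: 3 + 28 = 31.

May 31, 2055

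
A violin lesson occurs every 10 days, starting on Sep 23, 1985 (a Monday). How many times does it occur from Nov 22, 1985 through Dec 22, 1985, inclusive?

4

Occurrences land 10·i days after Sep 23, 1985 for i = 0, 1, 2, …
Nov 22, 1985 is 60 days after the start; 60 ÷ 10 = 6 remainder 0. First occurrence in the window: #7 on Nov 22, 1985 (6×10 = 60 days in).
Dec 22, 1985 is 90 days after the start; 90 ÷ 10 = 9 remainder 0. Last occurrence in the window: #10 on Dec 22, 1985.
Occurrences #7 through #10: 4 in total.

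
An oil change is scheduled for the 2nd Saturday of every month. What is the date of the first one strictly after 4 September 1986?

September 1986 starts on a Monday; its first Saturday is the 6th, so the 2nd Saturday is the 13th — 13 September 1986.
13 September 1986 is after 4 September 1986, so that is the next one.

13 September 1986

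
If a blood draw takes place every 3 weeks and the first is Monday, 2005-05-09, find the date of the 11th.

The 11th occurrence is 10 intervals after the first: 10 × 21 = 210 days after 2005-05-09.
May has 31 days — 22 days to the end of May leaves 188.
June has 30 days (158 left).
July has 31 days (127 left).
August has 31 days (96 left).
September has 30 days (66 left).
October has 31 days (35 left).
November has 30 days (5 left).
5 days into December → 2005-12-05.

2005-12-05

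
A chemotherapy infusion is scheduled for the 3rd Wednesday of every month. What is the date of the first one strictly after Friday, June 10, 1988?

June 15, 1988

June 1988 starts on a Wednesday; its first Wednesday is the 1st, so the 3rd Wednesday is the 15th — June 15, 1988.
June 15, 1988 is after June 10, 1988, so that is the next one.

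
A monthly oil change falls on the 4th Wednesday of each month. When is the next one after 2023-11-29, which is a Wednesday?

November 2023 starts on a Wednesday; its first Wednesday is the 1st, so the 4th Wednesday is the 22nd — 2023-11-22.
That is not after 2023-11-29, so look at December 2023.
December 2023 starts on a Friday; its first Wednesday is the 6th, so the 4th Wednesday is the 27th — 2023-12-27.

2023-12-27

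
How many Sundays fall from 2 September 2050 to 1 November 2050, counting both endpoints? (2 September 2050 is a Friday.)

9

2 September 2050 is a Friday; the first Sunday on or after it is 4 September 2050 (2 days later).
From 4 September 2050 to 1 November 2050: 26 + 31 + 1 = 58 days (rest of September, October, November).
58 ÷ 7 = 8 full weeks with remainder 2, so 8 more Sundays after the first → 9.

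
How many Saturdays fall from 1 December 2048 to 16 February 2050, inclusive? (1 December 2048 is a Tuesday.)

1 December 2048 is a Tuesday; the first Saturday on or after it is 5 December 2048 (4 days later).
From 5 December 2048 to 16 February 2050: 26 + 365 + 47 = 438 days (rest of 2048, 2049, to 16 February 2050 in 2050).
438 ÷ 7 = 62 full weeks with remainder 4, so 62 more Saturdays after the first → 63.

63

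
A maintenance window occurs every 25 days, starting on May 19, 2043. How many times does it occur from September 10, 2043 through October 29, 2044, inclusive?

17

Occurrences land 25·i days after May 19, 2043 for i = 0, 1, 2, …
September 10, 2043 is 114 days after the start; 114 ÷ 25 = 4 remainder 14; since the remainder is 14, round up to i = 5. First occurrence in the window: #6 on September 21, 2043 (5×25 = 125 days in).
October 29, 2044 is 529 days after the start; 529 ÷ 25 = 21 remainder 4. Last occurrence in the window: #22 on October 25, 2044.
Occurrences #6 through #22: 17 in total.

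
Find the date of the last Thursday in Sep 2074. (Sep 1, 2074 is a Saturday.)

Sep 2074 begins on a Saturday, so the first Thursday is Sep 6 (5 days later).
Sep 2074 has 30 days. Adding weeks: 6, 13, 20, 27 — the last one ≤ 30 is the 27th.

Sep 27, 2074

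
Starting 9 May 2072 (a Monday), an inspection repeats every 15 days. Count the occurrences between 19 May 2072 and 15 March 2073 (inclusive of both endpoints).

20

Occurrences land 15·i days after 9 May 2072 for i = 0, 1, 2, …
19 May 2072 is 10 days after the start; 10 ÷ 15 = 0 remainder 10; since the remainder is 10, round up to i = 1. First occurrence in the window: #2 on 24 May 2072 (1×15 = 15 days in).
15 March 2073 is 310 days after the start; 310 ÷ 15 = 20 remainder 10. Last occurrence in the window: #21 on 5 March 2073.
Occurrences #2 through #21: 20 in total.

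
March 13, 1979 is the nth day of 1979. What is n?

72

Days in months before March: 31 + 28 = 59.
Plus 13 days into March → day 72.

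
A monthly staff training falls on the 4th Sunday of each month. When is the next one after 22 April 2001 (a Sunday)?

27 May 2001

April 2001 starts on a Sunday; its first Sunday is the 1st, so the 4th Sunday is the 22nd — 22 April 2001.
That is not after 22 April 2001, so look at May 2001.
May 2001 starts on a Tuesday; its first Sunday is the 6th, so the 4th Sunday is the 27th — 27 May 2001.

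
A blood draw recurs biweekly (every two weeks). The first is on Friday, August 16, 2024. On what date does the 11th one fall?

The 11th occurrence is 10 intervals after the first: 10 × 14 = 140 days after August 16, 2024.
August has 31 days — 15 days to the end of August leaves 125.
September has 30 days (95 left).
October has 31 days (64 left).
November has 30 days (34 left).
December has 31 days (3 left).
3 days into January → January 3, 2025.

January 3, 2025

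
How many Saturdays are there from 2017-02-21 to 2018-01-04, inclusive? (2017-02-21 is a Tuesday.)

45

2017-02-21 is a Tuesday; the first Saturday on or after it is 2017-02-25 (4 days later).
From 2017-02-25 to 2018-01-04: 309 + 4 = 313 days (rest of 2017, to 2018-01-04 in 2018).
313 ÷ 7 = 44 full weeks with remainder 5, so 44 more Saturdays after the first → 45.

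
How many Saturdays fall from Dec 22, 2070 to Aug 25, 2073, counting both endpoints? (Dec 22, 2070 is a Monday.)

139

Dec 22, 2070 is a Monday; the first Saturday on or after it is Dec 27, 2070 (5 days later).
From Dec 27, 2070 to Aug 25, 2073: 4 + 365 + 366 + 237 = 972 days (rest of 2070, 2071, 2072, to Aug 25, 2073 in 2073).
972 ÷ 7 = 138 full weeks with remainder 6, so 138 more Saturdays after the first → 139.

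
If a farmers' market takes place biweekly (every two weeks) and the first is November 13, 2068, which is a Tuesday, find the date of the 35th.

March 4, 2070

The 35th occurrence is 34 intervals after the first: 34 × 14 = 476 days after November 13, 2068.
November has 30 days — 17 days to the end of November leaves 459.
From end of November to end of 2068 is 31 days (428 left).
2069 has 365 days (63 left).
January has 31 days (32 left).
February has 28 days (4 left).
4 days into March → March 4, 2070.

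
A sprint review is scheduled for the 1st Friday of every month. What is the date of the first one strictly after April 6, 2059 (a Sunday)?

May 2, 2059

April 2059 starts on a Tuesday, so its 1st Friday is April 4, 2059 (3 days in).
That is not after April 6, 2059, so look at May 2059.
May 2059 starts on a Thursday, so its 1st Friday is May 2, 2059 (1 day in).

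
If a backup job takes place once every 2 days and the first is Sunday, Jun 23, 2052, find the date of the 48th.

The 48th occurrence is 47 intervals after the first: 47 × 2 = 94 days after Jun 23, 2052.
Jun has 30 days — 7 days to the end of Jun leaves 87.
Jul has 31 days (56 left).
Aug has 31 days (25 left).
25 days into Sep → Sep 25, 2052.

Sep 25, 2052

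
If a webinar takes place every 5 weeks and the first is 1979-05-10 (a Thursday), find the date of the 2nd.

The 2nd occurrence is 1 interval after the first: 1 × 35 = 35 days after 1979-05-10.
May has 31 days — 21 days to the end of May leaves 14.
14 days into June → 1979-06-14.

1979-06-14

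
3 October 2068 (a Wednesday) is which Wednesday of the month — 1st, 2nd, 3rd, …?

1st

Day 3 falls in week ⌈3/7⌉ of the month.
Days 1–7 hold the 1st Wednesday, 8–14 the 2nd, 15–21 the 3rd, 22–28 the 4th, 29–31 the 5th.
3 is in the range for the 1st.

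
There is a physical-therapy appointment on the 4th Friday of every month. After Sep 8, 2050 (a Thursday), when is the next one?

Sep 2050 starts on a Thursday; its first Friday is the 2nd, so the 4th Friday is the 23rd — Sep 23, 2050.
Sep 23, 2050 is after Sep 8, 2050, so that is the next one.

Sep 23, 2050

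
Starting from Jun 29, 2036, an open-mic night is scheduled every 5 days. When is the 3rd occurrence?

The 3rd occurrence is 2 intervals after the first: 2 × 5 = 10 days after Jun 29, 2036.
Jun has 30 days — 1 day to the end of Jun leaves 9.
9 days into Jul → Jul 9, 2036.

Jul 9, 2036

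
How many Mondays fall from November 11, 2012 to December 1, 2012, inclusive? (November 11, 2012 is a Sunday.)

3

November 11, 2012 is a Sunday; the first Monday on or after it is November 12, 2012 (1 day later).
From November 12, 2012 to December 1, 2012: 18 + 1 = 19 days (rest of November, December).
19 ÷ 7 = 2 full weeks with remainder 5, so 2 more Mondays after the first → 3.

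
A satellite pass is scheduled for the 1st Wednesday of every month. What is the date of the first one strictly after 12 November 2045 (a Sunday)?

November 2045 starts on a Wednesday, so its 1st Wednesday is 1 November 2045.
That is not after 12 November 2045, so look at December 2045.
December 2045 starts on a Friday, so its 1st Wednesday is 6 December 2045 (5 days in).

6 December 2045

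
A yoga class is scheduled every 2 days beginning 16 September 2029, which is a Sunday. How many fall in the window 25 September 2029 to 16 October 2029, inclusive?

Occurrences land 2·i days after 16 September 2029 for i = 0, 1, 2, …
25 September 2029 is 9 days after the start; 9 ÷ 2 = 4 remainder 1; since the remainder is 1, round up to i = 5. First occurrence in the window: #6 on 26 September 2029 (5×2 = 10 days in).
16 October 2029 is 30 days after the start; 30 ÷ 2 = 15 remainder 0. Last occurrence in the window: #16 on 16 October 2029.
Occurrences #6 through #16: 11 in total.

11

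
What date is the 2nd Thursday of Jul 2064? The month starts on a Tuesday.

Jul 10, 2064

Jul 2064 begins on a Tuesday, so the first Thursday is Jul 3 (2 days later).
The 2nd Thursday is 1 weeks later: 3 + 7 = 10.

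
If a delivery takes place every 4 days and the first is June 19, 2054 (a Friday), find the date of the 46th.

December 16, 2054

The 46th occurrence is 45 intervals after the first: 45 × 4 = 180 days after June 19, 2054.
June has 30 days — 11 days to the end of June leaves 169.
July has 31 days (138 left).
August has 31 days (107 left).
September has 30 days (77 left).
October has 31 days (46 left).
November has 30 days (16 left).
16 days into December → December 16, 2054.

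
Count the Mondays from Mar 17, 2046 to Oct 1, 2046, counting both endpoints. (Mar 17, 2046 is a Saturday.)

29

Mar 17, 2046 is a Saturday; the first Monday on or after it is Mar 19, 2046 (2 days later).
From Mar 19, 2046 to Oct 1, 2046: 12 + 30 + 31 + 30 + 31 + 31 + 30 + 1 = 196 days (rest of Mar, Apr, May, Jun, Jul, Aug, Sep, Oct).
196 ÷ 7 = 28 full weeks with remainder 0, so 28 more Mondays after the first → 29.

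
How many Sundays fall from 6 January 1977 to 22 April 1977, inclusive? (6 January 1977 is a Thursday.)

6 January 1977 is a Thursday; the first Sunday on or after it is 9 January 1977 (3 days later).
From 9 January 1977 to 22 April 1977: 22 + 28 + 31 + 22 = 103 days (rest of January, February, March, April).
103 ÷ 7 = 14 full weeks with remainder 5, so 14 more Sundays after the first → 15.

15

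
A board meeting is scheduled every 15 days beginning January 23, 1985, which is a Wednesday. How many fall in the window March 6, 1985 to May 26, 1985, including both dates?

6

Occurrences land 15·i days after January 23, 1985 for i = 0, 1, 2, …
March 6, 1985 is 42 days after the start; 42 ÷ 15 = 2 remainder 12; since the remainder is 12, round up to i = 3. First occurrence in the window: #4 on March 9, 1985 (3×15 = 45 days in).
May 26, 1985 is 123 days after the start; 123 ÷ 15 = 8 remainder 3. Last occurrence in the window: #9 on May 23, 1985.
Occurrences #4 through #9: 6 in total.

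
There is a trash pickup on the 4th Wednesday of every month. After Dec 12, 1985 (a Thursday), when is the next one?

Dec 25, 1985

Dec 1985 starts on a Sunday; its first Wednesday is the 4th, so the 4th Wednesday is the 25th — Dec 25, 1985.
Dec 25, 1985 is after Dec 12, 1985, so that is the next one.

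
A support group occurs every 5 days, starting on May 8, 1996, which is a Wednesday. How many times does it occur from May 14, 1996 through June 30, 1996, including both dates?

Occurrences land 5·i days after May 8, 1996 for i = 0, 1, 2, …
May 14, 1996 is 6 days after the start; 6 ÷ 5 = 1 remainder 1; since the remainder is 1, round up to i = 2. First occurrence in the window: #3 on May 18, 1996 (2×5 = 10 days in).
June 30, 1996 is 53 days after the start; 53 ÷ 5 = 10 remainder 3. Last occurrence in the window: #11 on June 27, 1996.
Occurrences #3 through #11: 9 in total.

9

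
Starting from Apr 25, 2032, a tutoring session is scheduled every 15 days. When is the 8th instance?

The 8th occurrence is 7 intervals after the first: 7 × 15 = 105 days after Apr 25, 2032.
Apr has 30 days — 5 days to the end of Apr leaves 100.
May has 31 days (69 left).
Jun has 30 days (39 left).
Jul has 31 days (8 left).
8 days into Aug → Aug 8, 2032.

Aug 8, 2032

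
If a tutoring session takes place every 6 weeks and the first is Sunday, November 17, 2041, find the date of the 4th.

March 23, 2042

The 4th occurrence is 3 intervals after the first: 3 × 42 = 126 days after November 17, 2041.
November has 30 days — 13 days to the end of November leaves 113.
December has 31 days (82 left).
January has 31 days (51 left).
February has 28 days (23 left).
23 days into March → March 23, 2042.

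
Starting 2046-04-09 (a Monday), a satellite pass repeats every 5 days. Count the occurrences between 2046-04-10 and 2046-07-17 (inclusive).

Occurrences land 5·i days after 2046-04-09 for i = 0, 1, 2, …
2046-04-10 is 1 day after the start; 1 ÷ 5 = 0 remainder 1; since the remainder is 1, round up to i = 1. First occurrence in the window: #2 on 2046-04-14 (1×5 = 5 days in).
2046-07-17 is 99 days after the start; 99 ÷ 5 = 19 remainder 4. Last occurrence in the window: #20 on 2046-07-13.
Occurrences #2 through #20: 19 in total.

19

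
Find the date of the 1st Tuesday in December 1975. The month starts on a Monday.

1975-12-02

December 1975 begins on a Monday, so the first Tuesday is December 2 (1 day later).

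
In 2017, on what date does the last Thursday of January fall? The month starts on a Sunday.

January 2017 begins on a Sunday, so the first Thursday is January 5 (4 days later).
January 2017 has 31 days. Adding weeks: 5, 12, 19, 26 — the last one ≤ 31 is the 26th.

2017-01-26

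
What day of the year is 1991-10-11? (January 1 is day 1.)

Days in months before October: 31 + 28 + 31 + 30 + 31 + 30 + 31 + 31 + 30 = 273.
Plus 11 days into October → day 284.

284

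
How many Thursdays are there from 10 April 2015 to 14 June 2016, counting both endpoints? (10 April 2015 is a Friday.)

61

10 April 2015 is a Friday; the first Thursday on or after it is 16 April 2015 (6 days later).
From 16 April 2015 to 14 June 2016: 259 + 166 = 425 days (rest of 2015, to 14 June 2016 in 2016).
425 ÷ 7 = 60 full weeks with remainder 5, so 60 more Thursdays after the first → 61.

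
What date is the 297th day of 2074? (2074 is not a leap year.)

January has 31 days (297 − 31 = 266 remain).
February has 28 days (266 − 28 = 238 remain).
March has 31 days (238 − 31 = 207 remain).
April has 30 days (207 − 30 = 177 remain).
May has 31 days (177 − 31 = 146 remain).
June has 30 days (146 − 30 = 116 remain).
July has 31 days (116 − 31 = 85 remain).
August has 31 days (85 − 31 = 54 remain).
September has 30 days (54 − 30 = 24 remain).
24 into October → October 24.

October 24, 2074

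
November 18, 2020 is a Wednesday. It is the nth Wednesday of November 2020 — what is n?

Day 18 falls in week ⌈18/7⌉ of the month.
Days 1–7 hold the 1st Wednesday, 8–14 the 2nd, 15–21 the 3rd, 22–28 the 4th, 29–31 the 5th.
18 is in the range for the 3rd.

3rd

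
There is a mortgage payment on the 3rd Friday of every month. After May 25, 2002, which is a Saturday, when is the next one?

June 21, 2002

May 2002 starts on a Wednesday; its first Friday is the 3rd, so the 3rd Friday is the 17th — May 17, 2002.
That is not after May 25, 2002, so look at June 2002.
June 2002 starts on a Saturday; its first Friday is the 7th, so the 3rd Friday is the 21st — June 21, 2002.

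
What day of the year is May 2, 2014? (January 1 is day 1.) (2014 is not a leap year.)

122

Days in months before May: 31 + 28 + 31 + 30 = 120.
Plus 2 days into May → day 122.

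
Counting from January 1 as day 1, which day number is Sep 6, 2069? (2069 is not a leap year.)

249

Days in months before Sep: 31 + 28 + 31 + 30 + 31 + 30 + 31 + 31 = 243.
Plus 6 days into Sep → day 249.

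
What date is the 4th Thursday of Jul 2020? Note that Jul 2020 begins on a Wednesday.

Jul 23, 2020

Jul 2020 begins on a Wednesday, so the first Thursday is Jul 2 (1 day later).
The 4th Thursday is 3 weeks later: 2 + 21 = 23.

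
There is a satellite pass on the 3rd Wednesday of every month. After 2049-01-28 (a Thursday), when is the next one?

2049-02-17

January 2049 starts on a Friday; its first Wednesday is the 6th, so the 3rd Wednesday is the 20th — 2049-01-20.
That is not after 2049-01-28, so look at February 2049.
February 2049 starts on a Monday; its first Wednesday is the 3rd, so the 3rd Wednesday is the 17th — 2049-02-17.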